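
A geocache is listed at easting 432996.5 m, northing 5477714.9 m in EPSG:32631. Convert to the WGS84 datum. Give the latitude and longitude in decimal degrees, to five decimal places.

lat 49.44840°, lon 2.07560°

Zone 31N: λ₀ = 3°, k₀ = 0.9996, false easting 500000 m.
Meridian distance M = (N − FN)/k₀ = 5479906.9 m.
Inverse transverse Mercator on WGS84 gives φ = 49.44839968°, λ = 2.07559963°.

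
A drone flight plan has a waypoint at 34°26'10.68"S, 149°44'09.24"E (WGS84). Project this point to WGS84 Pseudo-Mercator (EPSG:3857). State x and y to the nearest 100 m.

x 16668500 m, y -4087500 m

Web Mercator is spherical with R = a = 6378137 m.
x = R·λ = 6378137 × 2.613384463 = 16668524.141 m.
y = R·ln tan(π/4 + φ/2) = 6378137 × -0.640867074 = -4087537.997 m.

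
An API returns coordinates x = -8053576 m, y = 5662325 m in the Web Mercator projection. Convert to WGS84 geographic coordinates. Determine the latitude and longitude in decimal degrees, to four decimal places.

R = 6378137 m. λ = x/R = -72.34650413°.
φ = 2·arctan(exp(y/R)) − 90° = 2·arctan(2.42971) − 90° = 45.25859966°.

lat 45.2586°, lon -72.3465°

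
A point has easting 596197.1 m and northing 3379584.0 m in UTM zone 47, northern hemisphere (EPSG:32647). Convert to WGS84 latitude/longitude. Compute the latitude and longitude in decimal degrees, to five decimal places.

Zone 47N: λ₀ = 99°, k₀ = 0.9996, false easting 500000 m.
Meridian distance M = (N − FN)/k₀ = 3380936.4 m.
Inverse transverse Mercator on WGS84 gives φ = 30.54479988°, λ = 100.00290029°.

lat 30.54480°, lon 100.00290°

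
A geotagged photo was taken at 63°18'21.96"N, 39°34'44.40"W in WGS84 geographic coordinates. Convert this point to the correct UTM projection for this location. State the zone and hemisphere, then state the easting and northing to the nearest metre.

Zone 24N: E 470980 m, N 7019826 m

Longitude -39.5790° lies in the 6° band [-42°, -36°), giving zone 24; latitude is north of the equator, so 24N.
Zone 24 central meridian λ₀ = 6×24 − 183 = -39°; Δλ = -0.5790°.
Transverse Mercator on WGS84 with k₀ = 0.9996 gives E = 470979.969 m, N = 7019825.727 m.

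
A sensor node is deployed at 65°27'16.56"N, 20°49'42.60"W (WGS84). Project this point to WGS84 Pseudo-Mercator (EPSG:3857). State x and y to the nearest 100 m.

x -2318600 m, y 9729100 m

Web Mercator is spherical with R = a = 6378137 m.
x = R·λ = 6378137 × -0.363525903 = -2318618.014 m.
y = R·ln tan(π/4 + φ/2) = 6378137 × 1.525390070 = 9729146.843 m.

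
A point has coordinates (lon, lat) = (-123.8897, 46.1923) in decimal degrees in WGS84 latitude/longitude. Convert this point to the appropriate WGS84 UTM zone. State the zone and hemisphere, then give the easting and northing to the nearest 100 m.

Zone 10N: E 431300 m, N 5115800 m

Longitude -123.8897° lies in the 6° band [-126°, -120°), giving zone 10; latitude is north of the equator, so 10N.
Zone 10 central meridian λ₀ = 6×10 − 183 = -123°; Δλ = -0.8897°.
Transverse Mercator on WGS84 with k₀ = 0.9996 gives E = 431347.629 m, N = 5115798.383 m.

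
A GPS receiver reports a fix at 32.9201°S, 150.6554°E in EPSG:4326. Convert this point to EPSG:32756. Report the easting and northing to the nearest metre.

E 280755 m, N 6355132 m

Zone 56 central meridian λ₀ = 6×56 − 183 = 153°; Δλ = -2.3446°.
Transverse Mercator on WGS84 with k₀ = 0.9996 gives E = 280754.797 m, N = 6355131.964 m.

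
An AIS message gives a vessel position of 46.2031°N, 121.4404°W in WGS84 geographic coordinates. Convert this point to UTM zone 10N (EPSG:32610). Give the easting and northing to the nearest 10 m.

Zone 10 central meridian λ₀ = 6×10 − 183 = -123°; Δλ = +1.5596°.
Transverse Mercator on WGS84 with k₀ = 0.9996 gives E = 620320.220 m, N = 5117795.834 m.

E 620320 m, N 5117800 m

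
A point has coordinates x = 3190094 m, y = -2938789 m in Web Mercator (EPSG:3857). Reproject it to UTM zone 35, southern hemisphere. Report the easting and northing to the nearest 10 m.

E 666530 m, N 7177300 m

Web Mercator inverse (R = 6378137 m) → φ = -25.51219847°, λ = 28.65710198°.
UTM 35S forward: E = 666532.504 m, N = 7177297.864 m.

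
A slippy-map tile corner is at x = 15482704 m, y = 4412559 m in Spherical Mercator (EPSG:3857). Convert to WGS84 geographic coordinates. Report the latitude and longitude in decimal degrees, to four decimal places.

lat 36.8093°, lon 139.0835°

R = 6378137 m. λ = x/R = 139.08349643°.
φ = 2·arctan(exp(y/R)) − 90° = 2·arctan(1.99736) − 90° = 36.80930075°.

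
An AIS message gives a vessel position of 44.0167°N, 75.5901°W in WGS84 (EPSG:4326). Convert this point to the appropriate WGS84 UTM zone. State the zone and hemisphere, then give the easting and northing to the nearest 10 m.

Zone 18N: E 452700 m, N 4873900 m

Longitude -75.5901° lies in the 6° band [-78°, -72°), giving zone 18; latitude is north of the equator, so 18N.
Zone 18 central meridian λ₀ = 6×18 − 183 = -75°; Δλ = -0.5901°.
Transverse Mercator on WGS84 with k₀ = 0.9996 gives E = 452702.499 m, N = 4873896.923 m.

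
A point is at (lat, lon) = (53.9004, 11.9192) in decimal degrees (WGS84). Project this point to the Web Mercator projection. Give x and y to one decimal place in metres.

Web Mercator is spherical with R = a = 6378137 m.
x = R·λ = 6378137 × 0.208029284 = 1326839.275 m.
y = R·ln tan(π/4 + φ/2) = 6378137 × 1.121223292 = 7151315.767 m.

x 1326839.3 m, y 7151315.8 m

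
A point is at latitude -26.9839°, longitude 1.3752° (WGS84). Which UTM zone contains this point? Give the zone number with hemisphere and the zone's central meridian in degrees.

UTM zone = ⌊(λ + 180)/6⌋ + 1; 1.3752° ∈ [0°, 6°) → zone 31.
Hemisphere: S (φ < 0).
Central meridian λ₀ = 6×31 − 183 = 3°.

Zone 31S, central meridian 3°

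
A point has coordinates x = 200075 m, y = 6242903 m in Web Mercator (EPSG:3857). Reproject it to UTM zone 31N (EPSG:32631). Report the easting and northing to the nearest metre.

Web Mercator inverse (R = 6378137 m) → φ = 48.81129766°, λ = 1.79730430°.
UTM 31N forward: E = 411700.812 m, N = 5407176.447 m.

E 411701 m, N 5407176 m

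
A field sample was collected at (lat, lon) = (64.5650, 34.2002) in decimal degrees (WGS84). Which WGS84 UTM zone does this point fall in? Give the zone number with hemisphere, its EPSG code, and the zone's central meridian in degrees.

UTM zone = ⌊(λ + 180)/6⌋ + 1; 34.2002° ∈ [30°, 36°) → zone 36.
Hemisphere: N (φ ≥ 0).
Central meridian λ₀ = 6×36 − 183 = 33°.
EPSG code: 32636.

Zone 36N (EPSG:32636), central meridian 33°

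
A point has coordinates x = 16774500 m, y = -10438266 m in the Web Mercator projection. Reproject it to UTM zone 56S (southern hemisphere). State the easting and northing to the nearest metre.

E 403239 m, N 2458604 m

Web Mercator inverse (R = 6378137 m) → φ = -67.97059918°, λ = 150.68789733°.
UTM 56S forward: E = 403239.252 m, N = 2458603.517 m.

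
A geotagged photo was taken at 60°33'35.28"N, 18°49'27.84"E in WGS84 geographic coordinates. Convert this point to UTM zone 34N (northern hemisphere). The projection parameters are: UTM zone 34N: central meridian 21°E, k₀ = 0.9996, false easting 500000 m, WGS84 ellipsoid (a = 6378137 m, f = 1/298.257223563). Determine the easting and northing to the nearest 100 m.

E 380700 m, N 6715700 m

Zone 34 central meridian λ₀ = 6×34 − 183 = 21°; Δλ = -2.1756°.
Transverse Mercator on WGS84 with k₀ = 0.9996 gives E = 380720.843 m, N = 6715730.013 m.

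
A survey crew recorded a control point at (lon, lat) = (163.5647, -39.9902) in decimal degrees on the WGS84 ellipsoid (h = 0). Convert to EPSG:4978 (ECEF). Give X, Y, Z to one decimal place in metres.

WGS84: a = 6378137 m, e² = 0.006694380; N(φ) = a/√(1−e²sin²φ) = 6386972.555 m.
X = (N+h)·cosφ·cosλ = -4693461.587 m; Y = (N+h)·cosφ·sinλ = 1384503.563 m; Z = (N(1−e²)+h)·sinφ = -4077151.94995 m.

X -4693461.6 m, Y 1384503.6 m, Z -4077151.9 m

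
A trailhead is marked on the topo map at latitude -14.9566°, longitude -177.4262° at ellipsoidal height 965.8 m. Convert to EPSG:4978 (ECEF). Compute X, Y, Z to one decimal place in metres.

WGS84: a = 6378137 m, e² = 0.006694380; N(φ) = a/√(1−e²sin²φ) = 6379559.502 m.
X = (N+h)·cosφ·cosλ = -6158144.742 m; Y = (N+h)·cosφ·sinλ = -276817.995 m; Z = (N(1−e²)+h)·sinφ = -1635710.415 m.

X -6158144.7 m, Y -276818.0 m, Z -1635710.4 m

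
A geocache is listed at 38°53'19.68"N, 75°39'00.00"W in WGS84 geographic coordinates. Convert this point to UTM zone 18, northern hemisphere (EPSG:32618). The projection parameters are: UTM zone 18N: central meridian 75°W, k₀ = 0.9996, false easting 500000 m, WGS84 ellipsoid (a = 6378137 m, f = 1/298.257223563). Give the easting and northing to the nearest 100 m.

Zone 18 central meridian λ₀ = 6×18 − 183 = -75°; Δλ = -0.6500°.
Transverse Mercator on WGS84 with k₀ = 0.9996 gives E = 443627.108 m, N = 4304637.474 m.

E 443600 m, N 4304600 m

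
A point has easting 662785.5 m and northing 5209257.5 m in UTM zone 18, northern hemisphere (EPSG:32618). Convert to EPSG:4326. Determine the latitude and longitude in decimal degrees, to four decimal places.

lat 47.0168°, lon -72.8581°

Zone 18N: λ₀ = -75°, k₀ = 0.9996, false easting 500000 m.
Meridian distance M = (N − FN)/k₀ = 5211342.0 m.
Inverse transverse Mercator on WGS84 gives φ = 47.01680042°, λ = -72.85810013°.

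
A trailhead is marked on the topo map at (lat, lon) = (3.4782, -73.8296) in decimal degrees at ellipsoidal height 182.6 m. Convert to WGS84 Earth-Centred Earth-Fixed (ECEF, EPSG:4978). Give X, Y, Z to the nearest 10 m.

X 1773080 m, Y -6114770 m, Z 384380 m

WGS84: a = 6378137 m, e² = 0.006694380; N(φ) = a/√(1−e²sin²φ) = 6378215.580 m.
X = (N+h)·cosφ·cosλ = 1773079.652 m; Y = (N+h)·cosφ·sinλ = -6114769.536 m; Z = (N(1−e²)+h)·sinφ = 384379.081 m.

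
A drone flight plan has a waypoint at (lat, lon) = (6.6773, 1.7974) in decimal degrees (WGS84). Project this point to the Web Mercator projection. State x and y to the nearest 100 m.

x 200100 m, y 745000 m

Web Mercator is spherical with R = a = 6378137 m.
x = R·λ = 6378137 × 0.031370548 = 200085.653 m.
y = R·ln tan(π/4 + φ/2) = 6378137 × 0.116805575 = 745001.958 m.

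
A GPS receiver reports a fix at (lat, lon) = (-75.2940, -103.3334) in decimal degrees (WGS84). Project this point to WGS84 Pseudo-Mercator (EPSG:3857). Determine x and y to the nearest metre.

Web Mercator is spherical with R = a = 6378137 m.
x = R·λ = 6378137 × -1.803508057 = -11503021.470 m.
y = R·ln tan(π/4 + φ/2) = 6378137 × -2.047607500 = -13059921.154 m.

x -11503021 m, y -13059921 m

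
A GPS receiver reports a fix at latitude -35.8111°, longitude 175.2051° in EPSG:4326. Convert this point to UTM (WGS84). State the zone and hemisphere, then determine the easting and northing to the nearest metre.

Longitude 175.2051° lies in the 6° band [174°, 180°), giving zone 60; latitude is south of the equator, so 60S.
Zone 60 central meridian λ₀ = 6×60 − 183 = 177°; Δλ = -1.7949°.
Transverse Mercator on WGS84 with k₀ = 0.9996 gives E = 337836.580 m, N = 6035516.489 m.

Zone 60S: E 337837 m, N 6035516 m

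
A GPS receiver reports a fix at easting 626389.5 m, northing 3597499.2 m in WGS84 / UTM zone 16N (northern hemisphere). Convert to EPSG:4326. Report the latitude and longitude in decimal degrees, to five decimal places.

lat 32.50760°, lon -85.65450°

Zone 16N: λ₀ = -87°, k₀ = 0.9996, false easting 500000 m.
Meridian distance M = (N − FN)/k₀ = 3598938.8 m.
Inverse transverse Mercator on WGS84 gives φ = 32.50759994°, λ = -85.65449965°.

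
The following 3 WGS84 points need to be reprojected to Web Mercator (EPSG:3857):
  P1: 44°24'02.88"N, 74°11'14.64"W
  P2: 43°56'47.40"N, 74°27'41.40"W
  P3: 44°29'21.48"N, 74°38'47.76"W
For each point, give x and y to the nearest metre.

Web Mercator: x = R·λ, y = R·ln tan(π/4+φ/2), R = 6378137 m.
P1 (44.4008°, -74.1874°) → (-8258503.591, 5527677.861) m.
P2 (43.9465°, -74.4615°) → (-8289016.264, 5457166.664) m.
P3 (44.4893°, -74.6466°) → (-8309621.501, 5541477.371) m.

P1: x -8258504 m, y 5527678 m; P2: x -8289016 m, y 5457167 m; P3: x -8309622 m, y 5541477 m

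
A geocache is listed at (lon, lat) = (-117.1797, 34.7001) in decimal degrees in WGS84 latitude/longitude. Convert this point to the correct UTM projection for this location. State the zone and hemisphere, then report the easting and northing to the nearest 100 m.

Longitude -117.1797° lies in the 6° band [-120°, -114°), giving zone 11; latitude is north of the equator, so 11N.
Zone 11 central meridian λ₀ = 6×11 − 183 = -117°; Δλ = -0.1797°.
Transverse Mercator on WGS84 with k₀ = 0.9996 gives E = 483542.465 m, N = 3839800.809 m.

Zone 11N: E 483500 m, N 3839800 m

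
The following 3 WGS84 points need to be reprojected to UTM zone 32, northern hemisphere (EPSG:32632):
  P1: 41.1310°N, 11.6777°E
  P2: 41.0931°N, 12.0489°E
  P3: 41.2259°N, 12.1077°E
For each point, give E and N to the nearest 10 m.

P1: E 724760 m, N 4556760 m; P2: E 756070 m, N 4553570 m; P3: E 760480 m, N 4568490 m

UTM zone 32N: λ₀ = 9°, k₀ = 0.9996.
P1 (41.1310°, 11.6777°) → (724763.373, 4556755.579) m.
P2 (41.0931°, 12.0489°) → (756072.659, 4553572.641) m.
P3 (41.2259°, 12.1077°) → (760484.940, 4568492.631) m.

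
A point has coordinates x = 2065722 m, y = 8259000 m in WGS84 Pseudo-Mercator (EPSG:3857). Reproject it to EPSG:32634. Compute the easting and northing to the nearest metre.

Web Mercator inverse (R = 6378137 m) → φ = 59.36179962°, λ = 18.55669645°.
UTM 34N forward: E = 361122.203 m, N = 6582888.094 m.

E 361122 m, N 6582888 m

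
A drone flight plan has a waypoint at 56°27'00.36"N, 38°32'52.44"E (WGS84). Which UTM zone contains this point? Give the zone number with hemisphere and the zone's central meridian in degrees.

Zone 37N, central meridian 39°

UTM zone = ⌊(λ + 180)/6⌋ + 1; 38.5479° ∈ [36°, 42°) → zone 37.
Hemisphere: N (φ ≥ 0).
Central meridian λ₀ = 6×37 − 183 = 39°.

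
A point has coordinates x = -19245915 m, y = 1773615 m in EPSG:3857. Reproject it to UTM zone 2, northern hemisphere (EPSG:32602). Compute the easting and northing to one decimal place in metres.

E 297593.9 m, N 1740107.4 m

Web Mercator inverse (R = 6378137 m) → φ = 15.73119978°, λ = -172.88899601°.
UTM 2N forward: E = 297593.870 m, N = 1740107.431 m.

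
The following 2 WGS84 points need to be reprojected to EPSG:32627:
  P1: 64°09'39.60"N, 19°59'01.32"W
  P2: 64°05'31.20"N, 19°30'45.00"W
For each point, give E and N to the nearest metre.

UTM zone 27N: λ₀ = -21°, k₀ = 0.9996.
P1 (64.1610°, -19.9837°) → (549421.611, 7115349.544) m.
P2 (64.0920°, -19.5125°) → (572512.503, 7108112.782) m.

P1: E 549422 m, N 7115350 m; P2: E 572513 m, N 7108113 m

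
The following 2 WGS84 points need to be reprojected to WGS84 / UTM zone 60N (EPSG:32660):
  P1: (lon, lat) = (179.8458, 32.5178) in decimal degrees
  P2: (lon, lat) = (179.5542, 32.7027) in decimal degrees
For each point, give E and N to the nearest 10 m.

P1: E 767330 m, N 3601400 m; P2: E 739430 m, N 3621210 m

UTM zone 60N: λ₀ = 177°, k₀ = 0.9996.
P1 (32.5178°, 179.8458°) → (767326.160, 3601402.858) m.
P2 (32.7027°, 179.5542°) → (739432.986, 3621213.590) m.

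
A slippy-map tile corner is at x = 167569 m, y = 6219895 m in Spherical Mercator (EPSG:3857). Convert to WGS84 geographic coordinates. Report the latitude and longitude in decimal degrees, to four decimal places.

lat 48.6750°, lon 1.5053°

R = 6378137 m. λ = x/R = 1.50529794°.
φ = 2·arctan(exp(y/R)) − 90° = 2·arctan(2.65167) − 90° = 48.67500272°.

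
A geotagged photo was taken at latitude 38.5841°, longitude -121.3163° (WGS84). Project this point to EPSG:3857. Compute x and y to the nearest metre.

x -13504869 m, y 4662271 m

Web Mercator is spherical with R = a = 6378137 m.
x = R·λ = 6378137 × -2.117368871 = -13504868.741 m.
y = R·ln tan(π/4 + φ/2) = 6378137 × 0.730976985 = 4662271.354 m.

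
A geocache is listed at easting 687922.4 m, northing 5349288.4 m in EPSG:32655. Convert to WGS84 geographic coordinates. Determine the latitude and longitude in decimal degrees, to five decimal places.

Zone 55N: λ₀ = 147°, k₀ = 0.9996, false easting 500000 m.
Meridian distance M = (N − FN)/k₀ = 5351429.0 m.
Inverse transverse Mercator on WGS84 gives φ = 48.26890012°, λ = 149.53250000°.

lat 48.26890°, lon 149.53250°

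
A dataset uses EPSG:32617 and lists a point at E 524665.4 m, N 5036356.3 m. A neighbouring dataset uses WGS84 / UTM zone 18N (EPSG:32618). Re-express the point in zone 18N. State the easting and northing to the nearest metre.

E 55753 m, N 5052046 m

UTM 17N → geographic: φ = 45.48029971°, λ = -80.68440017°.
UTM 18N (λ₀ = -75°) forward: E = 55753.288 m, N = 5052046.338 m.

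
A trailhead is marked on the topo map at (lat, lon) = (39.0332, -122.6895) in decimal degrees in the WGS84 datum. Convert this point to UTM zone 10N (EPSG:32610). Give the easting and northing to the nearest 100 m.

Zone 10 central meridian λ₀ = 6×10 − 183 = -123°; Δλ = +0.3105°.
Transverse Mercator on WGS84 with k₀ = 0.9996 gives E = 526874.198 m, N = 4320506.693 m.

E 526900 m, N 4320500 m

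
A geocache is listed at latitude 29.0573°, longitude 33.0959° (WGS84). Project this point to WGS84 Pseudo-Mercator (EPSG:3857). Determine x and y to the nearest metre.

Web Mercator is spherical with R = a = 6378137 m.
x = R·λ = 6378137 × 0.577632424 = 3684218.735 m.
y = R·ln tan(π/4 + φ/2) = 6378137 × 0.530396425 = 3382941.064 m.

x 3684219 m, y 3382941 m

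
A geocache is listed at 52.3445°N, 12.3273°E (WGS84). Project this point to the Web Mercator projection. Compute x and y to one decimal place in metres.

Web Mercator is spherical with R = a = 6378137 m.
x = R·λ = 6378137 × 0.215151973 = 1372268.759 m.
y = R·ln tan(π/4 + φ/2) = 6378137 × 1.075965721 = 6862656.776 m.

x 1372268.8 m, y 6862656.8 m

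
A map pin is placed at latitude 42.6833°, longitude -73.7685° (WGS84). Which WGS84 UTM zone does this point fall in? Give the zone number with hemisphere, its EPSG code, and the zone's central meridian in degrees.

Zone 18N (EPSG:32618), central meridian -75°

UTM zone = ⌊(λ + 180)/6⌋ + 1; -73.7685° ∈ [-78°, -72°) → zone 18.
Hemisphere: N (φ ≥ 0).
Central meridian λ₀ = 6×18 − 183 = -75°.
EPSG code: 32618.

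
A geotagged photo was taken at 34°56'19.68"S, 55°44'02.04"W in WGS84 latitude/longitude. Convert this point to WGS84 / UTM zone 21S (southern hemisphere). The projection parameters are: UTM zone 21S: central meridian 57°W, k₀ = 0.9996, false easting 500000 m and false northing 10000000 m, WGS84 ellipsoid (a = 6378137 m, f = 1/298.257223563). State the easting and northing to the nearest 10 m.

E 615620 m, N 6133010 m

Zone 21 central meridian λ₀ = 6×21 − 183 = -57°; Δλ = +1.2661°.
Transverse Mercator on WGS84 with k₀ = 0.9996 gives E = 615622.940 m, N = 6133012.055 m.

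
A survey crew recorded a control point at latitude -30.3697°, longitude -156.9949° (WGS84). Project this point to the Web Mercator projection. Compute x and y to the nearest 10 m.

x -17476590 m, y -3551160 m

Web Mercator is spherical with R = a = 6378137 m.
x = R·λ = 6378137 × -2.740077914 = -17476592.325 m.
y = R·ln tan(π/4 + φ/2) = 6378137 × -0.556770794 = -3551160.400 m.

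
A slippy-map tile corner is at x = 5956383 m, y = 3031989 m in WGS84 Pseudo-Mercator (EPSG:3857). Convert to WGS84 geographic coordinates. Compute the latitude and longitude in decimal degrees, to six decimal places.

R = 6378137 m. λ = x/R = 53.50709887°.
φ = 2·arctan(exp(y/R)) − 90° = 2·arctan(1.60861) − 90° = 26.26539859°.

lat 26.265399°, lon 53.507099°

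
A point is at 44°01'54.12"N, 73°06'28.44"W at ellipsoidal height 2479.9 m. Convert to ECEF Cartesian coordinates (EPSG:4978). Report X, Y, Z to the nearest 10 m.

X 1335120 m, Y -4396560 m, Z 4412350 m

WGS84: a = 6378137 m, e² = 0.006694380; N(φ) = a/√(1−e²sin²φ) = 6388475.775 m.
X = (N+h)·cosφ·cosλ = 1335115.685 m; Y = (N+h)·cosφ·sinλ = -4396562.494 m; Z = (N(1−e²)+h)·sinφ = 4412348.313 m.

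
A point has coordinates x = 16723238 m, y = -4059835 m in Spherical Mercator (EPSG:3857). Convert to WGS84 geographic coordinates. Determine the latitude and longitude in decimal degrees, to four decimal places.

lat -34.2308°, lon 150.2274°

R = 6378137 m. λ = x/R = 150.22740295°.
φ = 2·arctan(exp(y/R)) − 90° = 2·arctan(0.52913) − 90° = -34.23079933°.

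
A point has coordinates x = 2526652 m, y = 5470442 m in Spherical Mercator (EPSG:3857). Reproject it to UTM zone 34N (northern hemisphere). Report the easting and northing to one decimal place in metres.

E 636006.5 m, N 4876860.7 m

Web Mercator inverse (R = 6378137 m) → φ = 44.03229972°, λ = 22.69730109°.
UTM 34N forward: E = 636006.465 m, N = 4876860.720 m.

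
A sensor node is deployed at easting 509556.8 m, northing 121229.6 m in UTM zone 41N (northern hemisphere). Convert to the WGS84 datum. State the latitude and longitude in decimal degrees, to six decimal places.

lat 1.096800°, lon 63.085900°

Zone 41N: λ₀ = 63°, k₀ = 0.9996, false easting 500000 m.
Meridian distance M = (N − FN)/k₀ = 121278.1 m.
Inverse transverse Mercator on WGS84 gives φ = 1.09679963°, λ = 63.08590015°.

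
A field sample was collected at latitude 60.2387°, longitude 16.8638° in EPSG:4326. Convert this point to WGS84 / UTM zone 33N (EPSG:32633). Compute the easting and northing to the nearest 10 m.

E 603200 m, N 6679450 m

Zone 33 central meridian λ₀ = 6×33 − 183 = 15°; Δλ = +1.8638°.
Transverse Mercator on WGS84 with k₀ = 0.9996 gives E = 603199.412 m, N = 6679452.457 m.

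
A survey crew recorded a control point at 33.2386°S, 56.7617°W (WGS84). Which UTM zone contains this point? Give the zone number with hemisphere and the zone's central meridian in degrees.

Zone 21S, central meridian -57°

UTM zone = ⌊(λ + 180)/6⌋ + 1; -56.7617° ∈ [-60°, -54°) → zone 21.
Hemisphere: S (φ < 0).
Central meridian λ₀ = 6×21 − 183 = -57°.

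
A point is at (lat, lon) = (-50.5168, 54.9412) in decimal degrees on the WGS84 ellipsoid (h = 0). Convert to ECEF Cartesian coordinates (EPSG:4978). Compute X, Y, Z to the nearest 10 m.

X 2334240 m, Y 3326360 m, Z -4899540 m

WGS84: a = 6378137 m, e² = 0.006694380; N(φ) = a/√(1−e²sin²φ) = 6390892.500 m.
X = (N+h)·cosφ·cosλ = 2334235.344 m; Y = (N+h)·cosφ·sinλ = 3326362.777 m; Z = (N(1−e²)+h)·sinφ = -4899541.062 m.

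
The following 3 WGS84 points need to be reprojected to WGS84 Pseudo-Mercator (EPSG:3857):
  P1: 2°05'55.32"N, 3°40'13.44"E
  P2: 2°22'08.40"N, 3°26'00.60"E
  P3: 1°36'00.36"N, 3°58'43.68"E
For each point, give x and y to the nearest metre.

P1: x 408587 m, y 233678 m; P2: x 382215 m, y 263791 m; P3: x 442918 m, y 178145 m

Web Mercator: x = R·λ, y = R·ln tan(π/4+φ/2), R = 6378137 m.
P1 (2.0987°, 3.6704°) → (408587.059, 233678.476) m.
P2 (2.3690°, 3.4335°) → (382215.472, 263791.046) m.
P3 (1.6001°, 3.9788°) → (442917.990, 178145.475) m.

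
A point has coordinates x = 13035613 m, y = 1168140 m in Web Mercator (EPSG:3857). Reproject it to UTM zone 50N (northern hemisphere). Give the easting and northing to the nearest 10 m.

E 511040 m, N 1153550 m

Web Mercator inverse (R = 6378137 m) → φ = 10.43540297°, λ = 117.10090396°.
UTM 50N forward: E = 511043.587 m, N = 1153554.576 m.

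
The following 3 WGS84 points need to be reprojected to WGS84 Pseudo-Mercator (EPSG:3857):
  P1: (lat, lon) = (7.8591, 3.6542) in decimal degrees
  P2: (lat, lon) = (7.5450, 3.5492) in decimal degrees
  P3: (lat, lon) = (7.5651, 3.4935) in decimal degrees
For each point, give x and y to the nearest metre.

P1: x 406784 m, y 877627 m; P2: x 395095 m, y 842344 m; P3: x 388895 m, y 844601 m

Web Mercator: x = R·λ, y = R·ln tan(π/4+φ/2), R = 6378137 m.
P1 (7.8591°, 3.6542°) → (406783.683, 877627.411) m.
P2 (7.5450°, 3.5492°) → (395095.137, 842343.597) m.
P3 (7.5651°, 3.4935°) → (388894.641, 844600.713) m.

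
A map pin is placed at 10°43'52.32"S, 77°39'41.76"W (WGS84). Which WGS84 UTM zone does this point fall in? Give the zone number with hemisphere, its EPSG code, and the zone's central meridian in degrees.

UTM zone = ⌊(λ + 180)/6⌋ + 1; -77.6616° ∈ [-78°, -72°) → zone 18.
Hemisphere: S (φ < 0).
Central meridian λ₀ = 6×18 − 183 = -75°.
EPSG code: 32718.

Zone 18S (EPSG:32718), central meridian -75°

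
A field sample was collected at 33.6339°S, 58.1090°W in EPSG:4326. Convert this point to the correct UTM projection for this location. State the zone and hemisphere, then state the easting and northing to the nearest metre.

Zone 21S: E 397146 m, N 6277884 m

Longitude -58.1090° lies in the 6° band [-60°, -54°), giving zone 21; latitude is south of the equator, so 21S.
Zone 21 central meridian λ₀ = 6×21 − 183 = -57°; Δλ = -1.1090°.
Transverse Mercator on WGS84 with k₀ = 0.9996 gives E = 397146.494 m, N = 6277883.878 m.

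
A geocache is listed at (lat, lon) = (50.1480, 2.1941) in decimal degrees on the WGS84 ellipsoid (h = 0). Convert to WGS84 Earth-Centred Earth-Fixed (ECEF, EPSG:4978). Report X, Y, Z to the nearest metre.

WGS84: a = 6378137 m, e² = 0.006694380; N(φ) = a/√(1−e²sin²φ) = 6390756.649 m.
X = (N+h)·cosφ·cosλ = 4092237.361 m; Y = (N+h)·cosφ·sinλ = 156785.886 m; Z = (N(1−e²)+h)·sinφ = 4873354.381 m.

X 4092237 m, Y 156786 m, Z 4873354 m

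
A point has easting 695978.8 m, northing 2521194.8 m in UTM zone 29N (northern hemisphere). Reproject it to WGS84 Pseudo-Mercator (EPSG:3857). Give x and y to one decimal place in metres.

x -789355.4 m, y 2606268.0 m

Unproject from UTM 29N (λ₀ = -9°) → φ = 22.78689957°, λ = -7.09090017°.
Web Mercator (R = 6378137 m): x = -789355.396 m, y = 2606268.008 m.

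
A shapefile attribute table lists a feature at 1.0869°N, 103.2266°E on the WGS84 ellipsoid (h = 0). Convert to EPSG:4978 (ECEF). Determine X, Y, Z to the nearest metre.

X -1459075 m, Y 6207833 m, Z 120176 m

WGS84: a = 6378137 m, e² = 0.006694380; N(φ) = a/√(1−e²sin²φ) = 6378144.682 m.
X = (N+h)·cosφ·cosλ = -1459075.026 m; Y = (N+h)·cosφ·sinλ = 6207833.118 m; Z = (N(1−e²)+h)·sinφ = 120176.117 m.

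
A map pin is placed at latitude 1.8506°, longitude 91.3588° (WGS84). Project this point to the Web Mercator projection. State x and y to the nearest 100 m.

x 10170000 m, y 206000 m

Web Mercator is spherical with R = a = 6378137 m.
x = R·λ = 6378137 × 1.594511861 = 10170015.095 m.
y = R·ln tan(π/4 + φ/2) = 6378137 × 0.032304680 = 206043.678 m.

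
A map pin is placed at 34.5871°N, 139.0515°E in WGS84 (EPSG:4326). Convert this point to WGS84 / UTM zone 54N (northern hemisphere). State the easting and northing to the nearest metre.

Zone 54 central meridian λ₀ = 6×54 − 183 = 141°; Δλ = -1.9485°.
Transverse Mercator on WGS84 with k₀ = 0.9996 gives E = 321295.273 m, N = 3828980.905 m.

E 321295 m, N 3828981 m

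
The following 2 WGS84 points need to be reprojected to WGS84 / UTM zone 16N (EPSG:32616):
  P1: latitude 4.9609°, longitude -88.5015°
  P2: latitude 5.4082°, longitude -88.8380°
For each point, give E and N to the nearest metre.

P1: E 333523 m, N 548531 m; P2: E 296346 m, N 598094 m

UTM zone 16N: λ₀ = -87°, k₀ = 0.9996.
P1 (4.9609°, -88.5015°) → (333523.468, 548530.912) m.
P2 (5.4082°, -88.8380°) → (296346.460, 598094.343) m.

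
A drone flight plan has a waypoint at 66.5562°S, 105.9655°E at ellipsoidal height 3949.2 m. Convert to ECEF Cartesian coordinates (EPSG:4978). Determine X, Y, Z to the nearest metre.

X -700378 m, Y 2448072 m, Z -5832522 m

WGS84: a = 6378137 m, e² = 0.006694380; N(φ) = a/√(1−e²sin²φ) = 6396182.954 m.
X = (N+h)·cosφ·cosλ = -700378.266 m; Y = (N+h)·cosφ·sinλ = 2448071.727 m; Z = (N(1−e²)+h)·sinφ = -5832522.238 m.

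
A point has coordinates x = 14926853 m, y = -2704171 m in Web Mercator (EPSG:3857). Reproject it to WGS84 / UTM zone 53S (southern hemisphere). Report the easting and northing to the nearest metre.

Web Mercator inverse (R = 6378137 m) → φ = -23.59530309°, λ = 134.09020194°.
UTM 53S forward: E = 407173.718 m, N = 7390282.848 m.

E 407174 m, N 7390283 m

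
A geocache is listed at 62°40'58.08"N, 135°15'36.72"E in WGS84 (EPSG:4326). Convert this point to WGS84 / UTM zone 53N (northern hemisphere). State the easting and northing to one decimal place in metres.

E 513322.6 m, N 6950275.4 m

Zone 53 central meridian λ₀ = 6×53 − 183 = 135°; Δλ = +0.2602°.
Transverse Mercator on WGS84 with k₀ = 0.9996 gives E = 513322.567 m, N = 6950275.398 m.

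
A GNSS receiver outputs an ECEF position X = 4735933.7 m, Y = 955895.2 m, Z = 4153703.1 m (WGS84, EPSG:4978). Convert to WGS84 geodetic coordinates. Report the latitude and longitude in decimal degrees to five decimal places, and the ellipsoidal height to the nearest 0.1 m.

λ = atan2(Y, X) = 11.41120020°; p = √(X²+Y²) = 4831439.1 m.
Bowring's method on WGS84 (a = 6378137 m, b = 6356752.314 m) gives φ = 40.87670009°, h = 2480.981 m.

lat 40.87670°, lon 11.41120°, h 2481.0 m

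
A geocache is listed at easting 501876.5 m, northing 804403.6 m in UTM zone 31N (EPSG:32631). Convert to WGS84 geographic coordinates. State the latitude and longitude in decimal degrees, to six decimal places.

Zone 31N: λ₀ = 3°, k₀ = 0.9996, false easting 500000 m.
Meridian distance M = (N − FN)/k₀ = 804725.5 m.
Inverse transverse Mercator on WGS84 gives φ = 7.27729966°, λ = 3.01699966°.

lat 7.277300°, lon 3.017000°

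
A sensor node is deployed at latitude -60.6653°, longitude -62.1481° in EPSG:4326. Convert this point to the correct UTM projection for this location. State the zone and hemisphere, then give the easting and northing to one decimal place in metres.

Longitude -62.1481° lies in the 6° band [-66°, -60°), giving zone 20; latitude is south of the equator, so 20S.
Zone 20 central meridian λ₀ = 6×20 − 183 = -63°; Δλ = +0.8519°.
Transverse Mercator on WGS84 with k₀ = 0.9996 gives E = 546558.835 m, N = 3274190.367 m.

Zone 20S: E 546558.8 m, N 3274190.4 m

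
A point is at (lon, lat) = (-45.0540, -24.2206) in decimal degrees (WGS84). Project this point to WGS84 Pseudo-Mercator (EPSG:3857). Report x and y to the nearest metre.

x -5015388 m, y -2780312 m

Web Mercator is spherical with R = a = 6378137 m.
x = R·λ = 6378137 × -0.786340641 = -5015388.338 m.
y = R·ln tan(π/4 + φ/2) = 6378137 × -0.435912918 = -2780312.313 m.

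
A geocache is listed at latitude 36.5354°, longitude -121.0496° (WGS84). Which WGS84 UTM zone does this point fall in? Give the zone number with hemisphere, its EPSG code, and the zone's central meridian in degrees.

UTM zone = ⌊(λ + 180)/6⌋ + 1; -121.0496° ∈ [-126°, -120°) → zone 10.
Hemisphere: N (φ ≥ 0).
Central meridian λ₀ = 6×10 − 183 = -123°.
EPSG code: 32610.

Zone 10N (EPSG:32610), central meridian -123°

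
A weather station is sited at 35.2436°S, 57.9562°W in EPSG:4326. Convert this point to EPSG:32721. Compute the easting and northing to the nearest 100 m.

Zone 21 central meridian λ₀ = 6×21 − 183 = -57°; Δλ = -0.9562°.
Transverse Mercator on WGS84 with k₀ = 0.9996 gives E = 413003.187 m, N = 6099523.150 m.

E 413000 m, N 6099500 m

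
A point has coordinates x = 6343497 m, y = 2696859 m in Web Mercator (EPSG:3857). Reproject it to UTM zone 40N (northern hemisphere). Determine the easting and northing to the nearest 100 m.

Web Mercator inverse (R = 6378137 m) → φ = 23.53509602°, λ = 56.98460310°.
UTM 40N forward: E = 498428.390 m, N = 2602756.835 m.

E 498400 m, N 2602800 m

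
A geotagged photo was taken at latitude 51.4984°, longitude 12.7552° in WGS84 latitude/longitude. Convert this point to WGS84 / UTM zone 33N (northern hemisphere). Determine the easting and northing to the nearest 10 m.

Zone 33 central meridian λ₀ = 6×33 − 183 = 15°; Δλ = -2.2448°.
Transverse Mercator on WGS84 with k₀ = 0.9996 gives E = 344185.759 m, N = 5707640.499 m.

E 344190 m, N 5707640 m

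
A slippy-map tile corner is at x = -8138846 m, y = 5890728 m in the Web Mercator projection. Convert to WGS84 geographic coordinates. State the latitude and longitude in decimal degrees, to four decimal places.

lat 46.6845°, lon -73.1125°

R = 6378137 m. λ = x/R = -73.11249757°.
φ = 2·arctan(exp(y/R)) − 90° = 2·arctan(2.51829) − 90° = 46.68450225°.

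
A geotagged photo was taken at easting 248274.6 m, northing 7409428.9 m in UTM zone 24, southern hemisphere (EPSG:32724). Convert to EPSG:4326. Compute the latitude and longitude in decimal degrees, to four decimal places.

lat -23.4056°, lon -41.4632°

Zone 24S: λ₀ = -39°, k₀ = 0.9996, false easting 500000 m, false northing 10000000 m.
Meridian distance M = (N − FN)/k₀ = -2591607.7 m.
Inverse transverse Mercator on WGS84 gives φ = -23.40560039°, λ = -41.46319992°.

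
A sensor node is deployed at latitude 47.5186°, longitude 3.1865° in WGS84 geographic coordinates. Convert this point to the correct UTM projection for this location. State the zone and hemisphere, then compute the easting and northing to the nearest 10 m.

Zone 31N: E 514040 m, N 5262810 m

Longitude 3.1865° lies in the 6° band [0°, 6°), giving zone 31; latitude is north of the equator, so 31N.
Zone 31 central meridian λ₀ = 6×31 − 183 = 3°; Δλ = +0.1865°.
Transverse Mercator on WGS84 with k₀ = 0.9996 gives E = 514040.991 m, N = 5262813.722 m.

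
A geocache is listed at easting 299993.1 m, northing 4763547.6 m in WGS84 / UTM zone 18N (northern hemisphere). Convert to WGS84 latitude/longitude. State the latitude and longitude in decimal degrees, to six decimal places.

Zone 18N: λ₀ = -75°, k₀ = 0.9996, false easting 500000 m.
Meridian distance M = (N − FN)/k₀ = 4765453.8 m.
Inverse transverse Mercator on WGS84 gives φ = 42.99829982°, λ = -77.45369968°.

lat 42.998300°, lon -77.453700°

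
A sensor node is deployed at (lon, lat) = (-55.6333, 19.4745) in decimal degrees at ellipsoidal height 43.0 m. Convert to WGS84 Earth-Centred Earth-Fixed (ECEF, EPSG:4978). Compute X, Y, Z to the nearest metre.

WGS84: a = 6378137 m, e² = 0.006694380; N(φ) = a/√(1−e²sin²φ) = 6380511.186 m.
X = (N+h)·cosφ·cosλ = 3395686.357 m; Y = (N+h)·cosφ·sinλ = -4965463.154 m; Z = (N(1−e²)+h)·sinφ = 2112955.541 m.

X 3395686 m, Y -4965463 m, Z 2112956 m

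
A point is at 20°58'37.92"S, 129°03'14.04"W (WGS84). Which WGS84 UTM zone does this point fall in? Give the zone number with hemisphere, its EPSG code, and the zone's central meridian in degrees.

Zone 9S (EPSG:32709), central meridian -129°

UTM zone = ⌊(λ + 180)/6⌋ + 1; -129.0539° ∈ [-132°, -126°) → zone 9.
Hemisphere: S (φ < 0).
Central meridian λ₀ = 6×9 − 183 = -129°.
EPSG code: 32709.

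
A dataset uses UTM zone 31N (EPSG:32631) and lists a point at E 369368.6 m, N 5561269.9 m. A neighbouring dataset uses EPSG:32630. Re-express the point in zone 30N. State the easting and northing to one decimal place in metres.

E 797629.9 m, N 5567993.7 m

UTM 31N → geographic: φ = 50.18919979°, λ = 1.16999937°.
UTM 30N (λ₀ = -3°) forward: E = 797629.926 m, N = 5567993.670 m.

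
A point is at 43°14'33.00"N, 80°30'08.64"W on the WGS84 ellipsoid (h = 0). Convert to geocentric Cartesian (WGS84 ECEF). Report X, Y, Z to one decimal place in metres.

WGS84: a = 6378137 m, e² = 0.006694380; N(φ) = a/√(1−e²sin²φ) = 6388180.645 m.
X = (N+h)·cosφ·cosλ = 767863.093 m; Y = (N+h)·cosφ·sinλ = -4589749.940 m; Z = (N(1−e²)+h)·sinφ = 4347165.897 m.

X 767863.1 m, Y -4589749.9 m, Z 4347165.9 m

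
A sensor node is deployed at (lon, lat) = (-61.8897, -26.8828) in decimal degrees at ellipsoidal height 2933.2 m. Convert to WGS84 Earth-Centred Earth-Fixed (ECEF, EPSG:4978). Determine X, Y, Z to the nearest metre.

X 2683498 m, Y -5023571 m, Z -2867965 m

WGS84: a = 6378137 m, e² = 0.006694380; N(φ) = a/√(1−e²sin²φ) = 6382506.362 m.
X = (N+h)·cosφ·cosλ = 2683497.711 m; Y = (N+h)·cosφ·sinλ = -5023570.883 m; Z = (N(1−e²)+h)·sinφ = -2867965.183 m.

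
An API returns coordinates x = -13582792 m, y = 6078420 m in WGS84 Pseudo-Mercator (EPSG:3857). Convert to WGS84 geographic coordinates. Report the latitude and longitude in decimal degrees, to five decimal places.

R = 6378137 m. λ = x/R = -122.01629655°.
φ = 2·arctan(exp(y/R)) − 90° = 2·arctan(2.59350) − 90° = 47.82879779°.

lat 47.82880°, lon -122.01630°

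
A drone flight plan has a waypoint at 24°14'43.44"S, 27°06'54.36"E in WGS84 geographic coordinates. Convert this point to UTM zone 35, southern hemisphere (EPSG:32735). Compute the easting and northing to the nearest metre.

E 511685 m, N 7318599 m

Zone 35 central meridian λ₀ = 6×35 − 183 = 27°; Δλ = +0.1151°.
Transverse Mercator on WGS84 with k₀ = 0.9996 gives E = 511684.643 m, N = 7318599.011 m.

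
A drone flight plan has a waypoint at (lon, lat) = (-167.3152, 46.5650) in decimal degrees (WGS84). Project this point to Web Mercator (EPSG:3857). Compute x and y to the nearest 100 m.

Web Mercator is spherical with R = a = 6378137 m.
x = R·λ = 6378137 × -2.920201129 = -18625442.866 m.
y = R·ln tan(π/4 + φ/2) = 6378137 × 0.920544323 = 5871357.806 m.

x -18625400 m, y 5871400 m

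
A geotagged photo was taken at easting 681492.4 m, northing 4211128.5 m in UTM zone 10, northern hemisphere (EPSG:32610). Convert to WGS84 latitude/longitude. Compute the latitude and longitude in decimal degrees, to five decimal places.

lat 38.02970°, lon -120.93210°

Zone 10N: λ₀ = -123°, k₀ = 0.9996, false easting 500000 m.
Meridian distance M = (N − FN)/k₀ = 4212813.6 m.
Inverse transverse Mercator on WGS84 gives φ = 38.02969964°, λ = -120.93210043°.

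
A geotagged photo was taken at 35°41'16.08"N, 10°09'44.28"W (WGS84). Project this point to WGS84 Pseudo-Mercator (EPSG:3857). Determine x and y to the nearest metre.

Web Mercator is spherical with R = a = 6378137 m.
x = R·λ = 6378137 × -0.177365595 = -1131262.061 m.
y = R·ln tan(π/4 + φ/2) = 6378137 × 0.667553508 = 4257747.731 m.

x -1131262 m, y 4257748 m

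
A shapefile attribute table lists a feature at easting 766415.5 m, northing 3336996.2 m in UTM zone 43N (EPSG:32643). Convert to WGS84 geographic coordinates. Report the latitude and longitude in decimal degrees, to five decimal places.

lat 30.13520°, lon 77.76550°

Zone 43N: λ₀ = 75°, k₀ = 0.9996, false easting 500000 m.
Meridian distance M = (N − FN)/k₀ = 3338331.5 m.
Inverse transverse Mercator on WGS84 gives φ = 30.13519956°, λ = 77.76550046°.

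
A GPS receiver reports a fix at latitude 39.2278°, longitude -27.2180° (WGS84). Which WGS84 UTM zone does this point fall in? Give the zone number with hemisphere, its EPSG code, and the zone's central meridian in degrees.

UTM zone = ⌊(λ + 180)/6⌋ + 1; -27.2180° ∈ [-30°, -24°) → zone 26.
Hemisphere: N (φ ≥ 0).
Central meridian λ₀ = 6×26 − 183 = -27°.
EPSG code: 32626.

Zone 26N (EPSG:32626), central meridian -27°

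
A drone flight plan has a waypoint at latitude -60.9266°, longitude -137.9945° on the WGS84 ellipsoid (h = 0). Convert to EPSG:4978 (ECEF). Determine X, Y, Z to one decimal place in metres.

WGS84: a = 6378137 m, e² = 0.006694380; N(φ) = a/√(1−e²sin²φ) = 6394507.598 m.
X = (N+h)·cosφ·cosλ = -2308960.187 m; Y = (N+h)·cosφ·sinλ = -2079398.463 m; Z = (N(1−e²)+h)·sinφ = -5551372.841 m.

X -2308960.2 m, Y -2079398.5 m, Z -5551372.8 m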